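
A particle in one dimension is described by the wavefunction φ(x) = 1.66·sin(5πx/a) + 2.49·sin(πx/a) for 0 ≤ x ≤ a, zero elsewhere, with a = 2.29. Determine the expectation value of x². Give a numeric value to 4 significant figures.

1.595

⟨x²⟩ = ∫ x²·|φ|² dx / ∫|φ|² dx (integrals over the domain).
On 0 ≤ x ≤ a (j ≠ l): ∫sin²(jπx/a) dx = a/2, ∫sin(jπx/a)·sin(lπx/a) dx = 0; diagonal moments ∫x·sin²(jπx/a) dx = a²/4, ∫x²·sin²(jπx/a) dx = a³·(1/6 − 1/(4j²π²)); cross terms ∫x·sin(jπx/a)·sin(lπx/a) dx = 0 for j + l even and −4jla²/(π²(j² − l²)²) for j + l odd, ∫x²·sin(jπx/a)·sin(lπx/a) dx = (−1)^(j+l)·4jla³/(π²(j² − l²)²); higher powers the same way via product-to-sum and parts.
State is unnormalized: ∫|φ|² dx = 10.254, and ∫φ*·x²·φ dx = 16.355, so ⟨x²⟩ = 16.355 / 10.254.
⟨x²⟩ = 1.5949.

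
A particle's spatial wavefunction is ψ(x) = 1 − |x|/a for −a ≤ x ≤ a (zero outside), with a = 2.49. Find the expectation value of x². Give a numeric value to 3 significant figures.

0.620

⟨x²⟩ = ∫ x²·|ψ|² dx / ∫|ψ|² dx (integrals over the domain).
ψ is even, so ∫ over [−a, a] = 2∫₀ᵃ with ψ = 1 − x/a there: ∫₀ᵃ (1 − x/a)² dx = a/3, ∫₀ᵃ x²(1 − x/a)² dx = a³/30, ∫₀ᵃ x⁴(1 − x/a)² dx = a⁵/105.
State is unnormalized: ∫|ψ|² dx = 1.6600, and ∫ψ*·x²·ψ dx = 1.0292, so ⟨x²⟩ = 1.0292 / 1.6600.
⟨x²⟩ = 0.62001.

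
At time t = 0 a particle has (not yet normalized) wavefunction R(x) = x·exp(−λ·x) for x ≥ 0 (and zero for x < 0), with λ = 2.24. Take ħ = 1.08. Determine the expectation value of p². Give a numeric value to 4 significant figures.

5.853

p² R = −ħ² d²R/dx²; ⟨p²⟩ = −ħ² ∫ R*·R'' dx / ∫|R|² dx.
Differentiate x·exp(−λ·x) with the product rule; every integrand then reduces to terms xʲ·e^(−2λx) on [0, ∞), with ∫₀^∞ xʲ·e^(−2λx) dx = j!/(2λ)^(j+1).
State is unnormalized: ∫|R|² dx = 0.022243, and ∫R*·(−ħ² R'') dx = 0.13018, so ⟨p²⟩ = 0.13018 / 0.022243.
⟨p²⟩ = 5.8525.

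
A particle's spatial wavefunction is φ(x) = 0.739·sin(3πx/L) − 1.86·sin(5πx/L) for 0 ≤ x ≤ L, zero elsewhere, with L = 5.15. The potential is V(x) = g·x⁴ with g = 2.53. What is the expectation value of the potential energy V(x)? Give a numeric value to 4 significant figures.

249.8

⟨V⟩ = ∫ V(x)·|φ|² dx / ∫|φ|² dx.
On 0 ≤ x ≤ L (j ≠ l): ∫sin²(jπx/L) dx = L/2, ∫sin(jπx/L)·sin(lπx/L) dx = 0; diagonal moments ∫x·sin²(jπx/L) dx = L²/4, ∫x²·sin²(jπx/L) dx = L³·(1/6 − 1/(4j²π²)); cross terms ∫x·sin(jπx/L)·sin(lπx/L) dx = 0 for j + l even and −4jlL²/(π²(j² − l²)²) for j + l odd, ∫x²·sin(jπx/L)·sin(lπx/L) dx = (−1)^(j+l)·4jlL³/(π²(j² − l²)²); higher powers the same way via product-to-sum and parts.
State is unnormalized: ∫|φ|² dx = 10.315, and ∫φ*·V(x)·φ dx = 2576.4, so ⟨V⟩ = 2576.4 / 10.315.
⟨V⟩ = 249.78.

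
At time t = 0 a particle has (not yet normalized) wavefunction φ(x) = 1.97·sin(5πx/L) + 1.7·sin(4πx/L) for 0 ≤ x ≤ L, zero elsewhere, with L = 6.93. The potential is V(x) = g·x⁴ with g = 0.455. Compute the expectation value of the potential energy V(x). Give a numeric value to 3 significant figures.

⟨V⟩ = ∫ V(x)·|φ|² dx / ∫|φ|² dx.
On 0 ≤ x ≤ L (j ≠ l): ∫sin²(jπx/L) dx = L/2, ∫sin(jπx/L)·sin(lπx/L) dx = 0; diagonal moments ∫x·sin²(jπx/L) dx = L²/4, ∫x²·sin²(jπx/L) dx = L³·(1/6 − 1/(4j²π²)); cross terms ∫x·sin(jπx/L)·sin(lπx/L) dx = 0 for j + l even and −4jlL²/(π²(j² − l²)²) for j + l odd, ∫x²·sin(jπx/L)·sin(lπx/L) dx = (−1)^(j+l)·4jlL³/(π²(j² − l²)²); higher powers the same way via product-to-sum and parts.
State is unnormalized: ∫|φ|² dx = 23.461, and ∫φ*·V(x)·φ dx = 1052.2, so ⟨V⟩ = 1052.2 / 23.461.
⟨V⟩ = 44.848.

44.8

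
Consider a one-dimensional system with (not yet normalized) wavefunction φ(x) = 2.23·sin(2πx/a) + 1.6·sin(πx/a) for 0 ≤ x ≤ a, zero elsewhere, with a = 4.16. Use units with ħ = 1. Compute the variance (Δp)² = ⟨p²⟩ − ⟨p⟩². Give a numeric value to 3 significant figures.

Compute ⟨p⟩ and ⟨p²⟩ separately; (Δp)² = ⟨p²⟩ − ⟨p⟩².
d²/dx² sin(jπx/a) = −(jπ/a)²·sin(jπx/a); on 0 ≤ x ≤ a, ∫sin²(jπx/a) dx = a/2 and ∫sin(jπx/a)·sin(lπx/a) dx = 0 for j ≠ l, so only diagonal terms survive in ∫|φ|² and ∫φ·φ″; ∫φ·φ′ dx = [φ²/2] between the walls = 0.
Normalization: ∫|φ|² dx = 15.668.
⟨p⟩ = 0.0000 and ⟨p²⟩ = 1.6998.
(Δp)² = 1.6998 − (0.0000)² = 1.6998.

1.70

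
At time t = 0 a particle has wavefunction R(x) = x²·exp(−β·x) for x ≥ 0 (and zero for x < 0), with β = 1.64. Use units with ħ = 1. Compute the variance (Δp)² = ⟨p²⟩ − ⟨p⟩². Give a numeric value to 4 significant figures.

Compute ⟨p⟩ and ⟨p²⟩ separately; (Δp)² = ⟨p²⟩ − ⟨p⟩².
Differentiate x²·exp(−β·x) with the product rule; every integrand then reduces to terms xʲ·e^(−2βx) on [0, ∞), with ∫₀^∞ xʲ·e^(−2βx) dx = j!/(2β)^(j+1).
Normalization: ∫|R|² dx = 0.063218.
⟨p⟩ = 0.0000 and ⟨p²⟩ = 0.89653.
(Δp)² = 0.89653 − (0.0000)² = 0.89653.

0.8965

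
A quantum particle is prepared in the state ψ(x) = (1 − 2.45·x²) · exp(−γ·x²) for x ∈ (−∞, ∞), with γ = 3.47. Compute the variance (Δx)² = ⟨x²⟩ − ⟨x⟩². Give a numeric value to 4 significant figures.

Compute ⟨x⟩ and ⟨x²⟩ separately, then (Δx)² = ⟨x²⟩ − ⟨x⟩².
Expand each integrand as polynomial × e^(−2γx²) and use ∫x^(2j)·e^(−2γx²) dx = (2j−1)!!/(4γ)^j · √(π/(2γ)), odd powers → 0; here √(π/(2γ)) = 0.67281.
Normalization: ∫|ψ|² dx = 0.49818.
⟨x⟩ = 0.0000 and ⟨x²⟩ = 0.039726.
(Δx)² = 0.039726 − (0.0000)² = 0.039726.

0.03973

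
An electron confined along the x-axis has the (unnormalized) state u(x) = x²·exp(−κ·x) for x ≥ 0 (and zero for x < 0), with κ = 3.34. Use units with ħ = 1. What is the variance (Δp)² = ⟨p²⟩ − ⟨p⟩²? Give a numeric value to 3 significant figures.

3.72

Compute ⟨p⟩ and ⟨p²⟩ separately; (Δp)² = ⟨p²⟩ − ⟨p⟩².
Differentiate x²·exp(−κ·x) with the product rule; every integrand then reduces to terms xʲ·e^(−2κx) on [0, ∞), with ∫₀^∞ xʲ·e^(−2κx) dx = j!/(2κ)^(j+1).
Normalization: ∫|u|² dx = 0.0018044.
⟨p⟩ = 0.0000 and ⟨p²⟩ = 3.7185.
(Δp)² = 3.7185 − (0.0000)² = 3.7185.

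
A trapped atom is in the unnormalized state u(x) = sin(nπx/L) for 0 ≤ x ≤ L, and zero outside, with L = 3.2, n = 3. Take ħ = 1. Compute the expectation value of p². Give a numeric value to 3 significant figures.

8.67

p² u = −ħ² d²u/dx²; ⟨p²⟩ = −ħ² ∫ u*·u'' dx / ∫|u|² dx.
d/dx sin(nπx/L) = (nπ/L)·cos(nπx/L) and d²/dx² sin(nπx/L) = −(nπ/L)²·sin(nπx/L); on 0 ≤ x ≤ L, ∫sin²(nπx/L) dx = L/2 and ∫sin(nπx/L)·cos(nπx/L) dx = 0.
State is unnormalized: ∫|u|² dx = 1.6000, and ∫u*·(−ħ² u'') dx = 13.879, so ⟨p²⟩ = 13.879 / 1.6000.
⟨p²⟩ = 8.6745.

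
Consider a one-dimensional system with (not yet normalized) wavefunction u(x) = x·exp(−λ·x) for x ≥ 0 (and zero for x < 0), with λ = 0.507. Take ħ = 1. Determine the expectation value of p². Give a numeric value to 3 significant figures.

p² u = −ħ² d²u/dx²; ⟨p²⟩ = −ħ² ∫ u*·u'' dx / ∫|u|² dx.
Differentiate x·exp(−λ·x) with the product rule; every integrand then reduces to terms xʲ·e^(−2λx) on [0, ∞), with ∫₀^∞ xʲ·e^(−2λx) dx = j!/(2λ)^(j+1).
State is unnormalized: ∫|u|² dx = 1.9183, and ∫u*·(−ħ² u'') dx = 0.49310, so ⟨p²⟩ = 0.49310 / 1.9183.
⟨p²⟩ = 0.25705.

0.257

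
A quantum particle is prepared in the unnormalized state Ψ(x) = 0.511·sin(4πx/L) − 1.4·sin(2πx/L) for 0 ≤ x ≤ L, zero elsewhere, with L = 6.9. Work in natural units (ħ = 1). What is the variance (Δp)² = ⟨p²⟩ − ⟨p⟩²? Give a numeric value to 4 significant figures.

1.122

Compute ⟨p⟩ and ⟨p²⟩ separately; (Δp)² = ⟨p²⟩ − ⟨p⟩².
d²/dx² sin(jπx/L) = −(jπ/L)²·sin(jπx/L); on 0 ≤ x ≤ L, ∫sin²(jπx/L) dx = L/2 and ∫sin(jπx/L)·sin(lπx/L) dx = 0 for j ≠ l, so only diagonal terms survive in ∫|Ψ|² and ∫Ψ·Ψ″; ∫Ψ·Ψ′ dx = [Ψ²/2] between the walls = 0.
Normalization: ∫|Ψ|² dx = 7.6629.
⟨p⟩ = 0.0000 and ⟨p²⟩ = 1.1217.
(Δp)² = 1.1217 − (0.0000)² = 1.1217.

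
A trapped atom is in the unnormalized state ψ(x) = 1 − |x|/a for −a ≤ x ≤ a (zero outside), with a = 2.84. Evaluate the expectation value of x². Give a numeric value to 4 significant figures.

0.8066

⟨x²⟩ = ∫ x²·|ψ|² dx / ∫|ψ|² dx (integrals over the domain).
ψ is even, so ∫ over [−a, a] = 2∫₀ᵃ with ψ = 1 − x/a there: ∫₀ᵃ (1 − x/a)² dx = a/3, ∫₀ᵃ x²(1 − x/a)² dx = a³/30, ∫₀ᵃ x⁴(1 − x/a)² dx = a⁵/105.
State is unnormalized: ∫|ψ|² dx = 1.8933, and ∫ψ*·x²·ψ dx = 1.5271, so ⟨x²⟩ = 1.5271 / 1.8933.
⟨x²⟩ = 0.80656.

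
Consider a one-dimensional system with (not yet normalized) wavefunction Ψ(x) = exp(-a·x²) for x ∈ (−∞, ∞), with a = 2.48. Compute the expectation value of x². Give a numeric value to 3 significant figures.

0.101

⟨x²⟩ = ∫ x²·|Ψ|² dx / ∫|Ψ|² dx (integrals over the domain).
Gaussian moments: ∫x^(2j)·e^(−2ax²) dx = (2j−1)!!/(4a)^j · √(π/(2a)), odd powers integrate to 0; here √(π/(2a)) = 0.79586.
State is unnormalized: ∫|Ψ|² dx = 0.79586, and ∫Ψ*·x²·Ψ dx = 0.080227, so ⟨x²⟩ = 0.080227 / 0.79586.
⟨x²⟩ = 0.10081.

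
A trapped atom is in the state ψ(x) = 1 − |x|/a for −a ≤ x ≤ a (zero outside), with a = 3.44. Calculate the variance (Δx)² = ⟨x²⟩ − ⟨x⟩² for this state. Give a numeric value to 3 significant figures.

Compute ⟨x⟩ and ⟨x²⟩ separately, then (Δx)² = ⟨x²⟩ − ⟨x⟩².
ψ is even, so ∫ over [−a, a] = 2∫₀ᵃ with ψ = 1 − x/a there: ∫₀ᵃ (1 − x/a)² dx = a/3, ∫₀ᵃ x²(1 − x/a)² dx = a³/30, ∫₀ᵃ x⁴(1 − x/a)² dx = a⁵/105.
Normalization: ∫|ψ|² dx = 2.2933.
⟨x⟩ = 0.0000 and ⟨x²⟩ = 1.1834.
(Δx)² = 1.1834 − (0.0000)² = 1.1834.

1.18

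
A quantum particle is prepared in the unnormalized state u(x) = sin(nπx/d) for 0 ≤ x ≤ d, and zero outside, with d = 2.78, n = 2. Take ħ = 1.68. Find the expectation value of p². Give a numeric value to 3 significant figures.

14.4

p² u = −ħ² d²u/dx²; ⟨p²⟩ = −ħ² ∫ u*·u'' dx / ∫|u|² dx.
d/dx sin(nπx/d) = (nπ/d)·cos(nπx/d) and d²/dx² sin(nπx/d) = −(nπ/d)²·sin(nπx/d); on 0 ≤ x ≤ d, ∫sin²(nπx/d) dx = d/2 and ∫sin(nπx/d)·cos(nπx/d) dx = 0.
State is unnormalized: ∫|u|² dx = 1.3900, and ∫u*·(−ħ² u'') dx = 20.040, so ⟨p²⟩ = 20.040 / 1.3900.
⟨p²⟩ = 14.417.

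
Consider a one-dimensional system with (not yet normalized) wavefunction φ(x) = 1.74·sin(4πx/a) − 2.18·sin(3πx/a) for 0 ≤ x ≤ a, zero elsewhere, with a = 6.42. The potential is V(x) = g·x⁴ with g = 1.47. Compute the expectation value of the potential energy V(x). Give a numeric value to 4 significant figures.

⟨V⟩ = ∫ V(x)·|φ|² dx / ∫|φ|² dx.
On 0 ≤ x ≤ a (j ≠ l): ∫sin²(jπx/a) dx = a/2, ∫sin(jπx/a)·sin(lπx/a) dx = 0; diagonal moments ∫x·sin²(jπx/a) dx = a²/4, ∫x²·sin²(jπx/a) dx = a³·(1/6 − 1/(4j²π²)); cross terms ∫x·sin(jπx/a)·sin(lπx/a) dx = 0 for j + l even and −4jla²/(π²(j² − l²)²) for j + l odd, ∫x²·sin(jπx/a)·sin(lπx/a) dx = (−1)^(j+l)·4jla³/(π²(j² − l²)²); higher powers the same way via product-to-sum and parts.
State is unnormalized: ∫|φ|² dx = 24.974, and ∫φ*·V(x)·φ dx = 21066., so ⟨V⟩ = 21066. / 24.974.
⟨V⟩ = 843.51.

843.5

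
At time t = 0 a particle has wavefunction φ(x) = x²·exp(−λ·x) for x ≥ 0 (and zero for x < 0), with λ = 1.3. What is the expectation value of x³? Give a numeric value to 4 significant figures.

11.95

⟨x³⟩ = ∫ x³·|φ|² dx / ∫|φ|² dx (integrals over the domain).
Every integrand reduces to terms xʲ·e^(−2λx) on [0, ∞); use ∫₀^∞ xʲ·e^(−2λx) dx = j!/(2λ)^(j+1).
State is unnormalized: ∫|φ|² dx = 0.20200, and ∫φ*·x³·φ dx = 2.4135, so ⟨x³⟩ = 2.4135 / 0.20200.
⟨x³⟩ = 11.948.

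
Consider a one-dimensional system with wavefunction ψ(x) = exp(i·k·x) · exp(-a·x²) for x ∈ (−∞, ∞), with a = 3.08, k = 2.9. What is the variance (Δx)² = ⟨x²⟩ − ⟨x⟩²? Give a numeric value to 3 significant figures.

Compute ⟨x⟩ and ⟨x²⟩ separately, then (Δx)² = ⟨x²⟩ − ⟨x⟩².
Gaussian moments: ∫x^(2j)·e^(−2ax²) dx = (2j−1)!!/(4a)^j · √(π/(2a)), odd powers integrate to 0; here √(π/(2a)) = 0.71414.
Normalization: ∫|ψ|² dx = 0.71414.
⟨x⟩ = 0.0000 and ⟨x²⟩ = 0.081169.
(Δx)² = 0.081169 − (0.0000)² = 0.081169.

0.0812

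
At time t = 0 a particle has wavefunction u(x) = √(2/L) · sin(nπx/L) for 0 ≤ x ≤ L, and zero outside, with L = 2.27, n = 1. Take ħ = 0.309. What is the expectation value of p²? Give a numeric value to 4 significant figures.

p² u = −ħ² d²u/dx²; ⟨p²⟩ = −ħ² ∫ u*·u'' dx.
d/dx sin(nπx/L) = (nπ/L)·cos(nπx/L) and d²/dx² sin(nπx/L) = −(nπ/L)²·sin(nπx/L); on 0 ≤ x ≤ L, ∫sin²(nπx/L) dx = L/2 and ∫sin(nπx/L)·cos(nπx/L) dx = 0.
⟨p²⟩ = 0.18288.

0.1829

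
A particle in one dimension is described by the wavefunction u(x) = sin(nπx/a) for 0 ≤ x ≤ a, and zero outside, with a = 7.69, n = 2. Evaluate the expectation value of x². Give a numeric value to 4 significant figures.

⟨x²⟩ = ∫ x²·|u|² dx / ∫|u|² dx (integrals over the domain).
With sin²θ = (1 − cos2θ)/2 on 0 ≤ x ≤ a: ∫sin²(nπx/a) dx = a/2, ∫x·sin²(nπx/a) dx = a²/4, ∫x²·sin²(nπx/a) dx = a³·(1/6 − 1/(4n²π²)); higher powers xᵏ the same way, integrating xᵏ·cos(2nπx/a) by parts.
State is unnormalized: ∫|u|² dx = 3.8450, and ∫u*·x²·u dx = 72.913, so ⟨x²⟩ = 72.913 / 3.8450.
⟨x²⟩ = 18.963.

18.96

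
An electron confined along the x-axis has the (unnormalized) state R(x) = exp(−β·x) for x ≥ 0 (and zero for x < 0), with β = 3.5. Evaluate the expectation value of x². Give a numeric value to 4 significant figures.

0.04082

⟨x²⟩ = ∫ x²·|R|² dx / ∫|R|² dx (integrals over the domain).
Every integrand reduces to terms xʲ·e^(−2βx) on [0, ∞); use ∫₀^∞ xʲ·e^(−2βx) dx = j!/(2β)^(j+1).
State is unnormalized: ∫|R|² dx = 0.14286, and ∫R*·x²·R dx = 0.0058309, so ⟨x²⟩ = 0.0058309 / 0.14286.
⟨x²⟩ = 0.040816.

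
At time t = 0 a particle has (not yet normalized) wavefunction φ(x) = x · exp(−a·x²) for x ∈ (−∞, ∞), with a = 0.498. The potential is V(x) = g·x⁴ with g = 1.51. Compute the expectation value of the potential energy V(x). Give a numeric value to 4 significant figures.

5.708

⟨V⟩ = ∫ V(x)·|φ|² dx / ∫|φ|² dx.
Expand each integrand as polynomial × e^(−2ax²) and use ∫x^(2j)·e^(−2ax²) dx = (2j−1)!!/(4a)^j · √(π/(2a)), odd powers → 0; here √(π/(2a)) = 1.7760.
State is unnormalized: ∫|φ|² dx = 0.89157, and ∫φ*·V(x)·φ dx = 5.0892, so ⟨V⟩ = 5.0892 / 0.89157.
⟨V⟩ = 5.7081.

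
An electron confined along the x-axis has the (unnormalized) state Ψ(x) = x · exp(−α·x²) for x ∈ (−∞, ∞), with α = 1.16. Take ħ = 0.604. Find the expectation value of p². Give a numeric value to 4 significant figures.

1.270

p² Ψ = −ħ² d²Ψ/dx²; ⟨p²⟩ = −ħ² ∫ Ψ*·Ψ'' dx / ∫|Ψ|² dx.
Expand each integrand as polynomial × e^(−2αx²) and use ∫x^(2j)·e^(−2αx²) dx = (2j−1)!!/(4α)^j · √(π/(2α)), odd powers → 0; here √(π/(2α)) = 1.1637. Differentiate with the product rule, d/dx e^(−αx²) = −2αx·e^(−αx²).
State is unnormalized: ∫|Ψ|² dx = 0.25079, and ∫Ψ*·(−ħ² Ψ'') dx = 0.31839, so ⟨p²⟩ = 0.31839 / 0.25079.
⟨p²⟩ = 1.2696.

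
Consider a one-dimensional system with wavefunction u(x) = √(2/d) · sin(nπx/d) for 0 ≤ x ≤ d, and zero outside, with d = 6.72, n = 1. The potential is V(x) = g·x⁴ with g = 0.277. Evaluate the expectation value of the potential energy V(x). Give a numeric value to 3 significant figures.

64.4

⟨V⟩ = ∫ V(x)·|u|² dx.
With sin²θ = (1 − cos2θ)/2 on 0 ≤ x ≤ d: ∫sin²(nπx/d) dx = d/2, ∫x·sin²(nπx/d) dx = d²/4, ∫x²·sin²(nπx/d) dx = d³·(1/6 − 1/(4n²π²)); higher powers xᵏ the same way, integrating xᵏ·cos(2nπx/d) by parts.
⟨V⟩ = 64.440.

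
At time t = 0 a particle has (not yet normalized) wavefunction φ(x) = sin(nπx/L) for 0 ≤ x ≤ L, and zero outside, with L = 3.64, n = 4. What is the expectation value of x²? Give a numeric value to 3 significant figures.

4.37

⟨x²⟩ = ∫ x²·|φ|² dx / ∫|φ|² dx (integrals over the domain).
With sin²θ = (1 − cos2θ)/2 on 0 ≤ x ≤ L: ∫sin²(nπx/L) dx = L/2, ∫x·sin²(nπx/L) dx = L²/4, ∫x²·sin²(nπx/L) dx = L³·(1/6 − 1/(4n²π²)); higher powers xᵏ the same way, integrating xᵏ·cos(2nπx/L) by parts.
State is unnormalized: ∫|φ|² dx = 1.8200, and ∫φ*·x²·φ dx = 7.9617, so ⟨x²⟩ = 7.9617 / 1.8200.
⟨x²⟩ = 4.3746.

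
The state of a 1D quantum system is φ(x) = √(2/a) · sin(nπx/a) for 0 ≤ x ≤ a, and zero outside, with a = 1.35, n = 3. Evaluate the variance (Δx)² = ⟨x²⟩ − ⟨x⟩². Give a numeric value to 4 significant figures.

Compute ⟨x⟩ and ⟨x²⟩ separately, then (Δx)² = ⟨x²⟩ − ⟨x⟩².
With sin²θ = (1 − cos2θ)/2 on 0 ≤ x ≤ a: ∫sin²(nπx/a) dx = a/2, ∫x·sin²(nπx/a) dx = a²/4, ∫x²·sin²(nπx/a) dx = a³·(1/6 − 1/(4n²π²)); higher powers xᵏ the same way, integrating xᵏ·cos(2nπx/a) by parts.
⟨x⟩ = 0.67500 and ⟨x²⟩ = 0.59724.
(Δx)² = 0.59724 − (0.67500)² = 0.14162.

0.1416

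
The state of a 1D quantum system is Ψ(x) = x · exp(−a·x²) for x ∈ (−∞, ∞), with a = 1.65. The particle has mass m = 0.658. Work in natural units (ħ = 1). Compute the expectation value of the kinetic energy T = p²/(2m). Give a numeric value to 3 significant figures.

3.76

T = −(ħ²/2m) d²/dx², so ⟨T⟩ = −(ħ²/2m) ∫ Ψ*·Ψ'' dx / ∫|Ψ|² dx; with m = 0.658.
Expand each integrand as polynomial × e^(−2ax²) and use ∫x^(2j)·e^(−2ax²) dx = (2j−1)!!/(4a)^j · √(π/(2a)), odd powers → 0; here √(π/(2a)) = 0.97570. Differentiate with the product rule, d/dx e^(−ax²) = −2ax·e^(−ax²).
State is unnormalized: ∫|Ψ|² dx = 0.14783, and ∫Ψ*·(−ħ²/2m · Ψ'') dx = 0.55606, so ⟨T⟩ = 0.55606 / 0.14783.
⟨T⟩ = 3.7614.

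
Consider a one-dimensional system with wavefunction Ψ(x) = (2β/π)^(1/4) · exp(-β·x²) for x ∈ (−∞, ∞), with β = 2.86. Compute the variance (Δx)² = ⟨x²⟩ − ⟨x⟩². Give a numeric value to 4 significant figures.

0.08741

Compute ⟨x⟩ and ⟨x²⟩ separately, then (Δx)² = ⟨x²⟩ − ⟨x⟩².
Gaussian moments: ∫x^(2j)·e^(−2βx²) dx = (2j−1)!!/(4β)^j · √(π/(2β)), odd powers integrate to 0; here √(π/(2β)) = 0.74110.
⟨x⟩ = 0.0000 and ⟨x²⟩ = 0.087413.
(Δx)² = 0.087413 − (0.0000)² = 0.087413.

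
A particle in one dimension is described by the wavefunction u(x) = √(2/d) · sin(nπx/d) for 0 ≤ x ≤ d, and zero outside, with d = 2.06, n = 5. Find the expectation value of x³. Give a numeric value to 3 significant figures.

2.16

⟨x³⟩ = ∫ x³·|u|² dx (integrals over the domain).
With sin²θ = (1 − cos2θ)/2 on 0 ≤ x ≤ d: ∫sin²(nπx/d) dx = d/2, ∫x·sin²(nπx/d) dx = d²/4, ∫x²·sin²(nπx/d) dx = d³·(1/6 − 1/(4n²π²)); higher powers xᵏ the same way, integrating xᵏ·cos(2nπx/d) by parts.
⟨x³⟩ = 2.1589.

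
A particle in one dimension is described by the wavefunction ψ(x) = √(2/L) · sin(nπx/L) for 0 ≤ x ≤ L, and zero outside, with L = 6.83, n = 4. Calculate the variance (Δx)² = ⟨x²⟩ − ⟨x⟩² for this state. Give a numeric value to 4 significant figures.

Compute ⟨x⟩ and ⟨x²⟩ separately, then (Δx)² = ⟨x²⟩ − ⟨x⟩².
With sin²θ = (1 − cos2θ)/2 on 0 ≤ x ≤ L: ∫sin²(nπx/L) dx = L/2, ∫x·sin²(nπx/L) dx = L²/4, ∫x²·sin²(nπx/L) dx = L³·(1/6 − 1/(4n²π²)); higher powers xᵏ the same way, integrating xᵏ·cos(2nπx/L) by parts.
⟨x⟩ = 3.4150 and ⟨x²⟩ = 15.402.
(Δx)² = 15.402 − (3.4150)² = 3.7397.

3.740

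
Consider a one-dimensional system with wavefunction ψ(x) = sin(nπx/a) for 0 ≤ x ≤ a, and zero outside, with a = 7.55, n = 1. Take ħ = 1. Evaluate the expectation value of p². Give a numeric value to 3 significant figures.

p² ψ = −ħ² d²ψ/dx²; ⟨p²⟩ = −ħ² ∫ ψ*·ψ'' dx / ∫|ψ|² dx.
d/dx sin(nπx/a) = (nπ/a)·cos(nπx/a) and d²/dx² sin(nπx/a) = −(nπ/a)²·sin(nπx/a); on 0 ≤ x ≤ a, ∫sin²(nπx/a) dx = a/2 and ∫sin(nπx/a)·cos(nπx/a) dx = 0.
State is unnormalized: ∫|ψ|² dx = 3.7750, and ∫ψ*·(−ħ² ψ'') dx = 0.65362, so ⟨p²⟩ = 0.65362 / 3.7750.
⟨p²⟩ = 0.17314.

0.173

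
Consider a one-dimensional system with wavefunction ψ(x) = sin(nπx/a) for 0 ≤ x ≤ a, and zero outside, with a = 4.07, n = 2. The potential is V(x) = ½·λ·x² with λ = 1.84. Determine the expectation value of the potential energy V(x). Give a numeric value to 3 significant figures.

4.89

⟨V⟩ = ∫ V(x)·|ψ|² dx / ∫|ψ|² dx.
With sin²θ = (1 − cos2θ)/2 on 0 ≤ x ≤ a: ∫sin²(nπx/a) dx = a/2, ∫x·sin²(nπx/a) dx = a²/4, ∫x²·sin²(nπx/a) dx = a³·(1/6 − 1/(4n²π²)); higher powers xᵏ the same way, integrating xᵏ·cos(2nπx/a) by parts.
State is unnormalized: ∫|ψ|² dx = 2.0350, and ∫ψ*·V(x)·ψ dx = 9.9448, so ⟨V⟩ = 9.9448 / 2.0350.
⟨V⟩ = 4.8869.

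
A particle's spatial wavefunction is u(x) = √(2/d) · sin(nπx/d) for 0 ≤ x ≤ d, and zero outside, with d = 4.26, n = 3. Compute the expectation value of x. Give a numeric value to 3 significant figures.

2.13

⟨x⟩ = ∫ x·|u|² dx (integrals over the domain).
With sin²θ = (1 − cos2θ)/2 on 0 ≤ x ≤ d: ∫sin²(nπx/d) dx = d/2, ∫x·sin²(nπx/d) dx = d²/4, ∫x²·sin²(nπx/d) dx = d³·(1/6 − 1/(4n²π²)); higher powers xᵏ the same way, integrating xᵏ·cos(2nπx/d) by parts.
⟨x⟩ = 2.1300.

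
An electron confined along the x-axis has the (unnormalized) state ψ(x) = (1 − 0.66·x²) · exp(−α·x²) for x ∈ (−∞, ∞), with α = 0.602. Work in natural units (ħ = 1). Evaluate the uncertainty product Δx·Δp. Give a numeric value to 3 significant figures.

Δx = √(⟨x²⟩−⟨x⟩²), Δp = √(⟨p²⟩−⟨p⟩²).
Expand each integrand as polynomial × e^(−2αx²) and use ∫x^(2j)·e^(−2αx²) dx = (2j−1)!!/(4α)^j · √(π/(2α)), odd powers → 0; here √(π/(2α)) = 1.6153. Differentiate with the product rule, d/dx e^(−αx²) = −2αx·e^(−αx²).
Normalization: ∫|ψ|² dx = 1.0939.
⟨x⟩ = 0.0000, ⟨x²⟩ = 0.29578 ⇒ Δx = 0.54386.
⟨p⟩ = 0.0000, ⟨p²⟩ = 1.8437 ⇒ Δp = 1.3578.
Δx·Δp = 0.73848.

0.738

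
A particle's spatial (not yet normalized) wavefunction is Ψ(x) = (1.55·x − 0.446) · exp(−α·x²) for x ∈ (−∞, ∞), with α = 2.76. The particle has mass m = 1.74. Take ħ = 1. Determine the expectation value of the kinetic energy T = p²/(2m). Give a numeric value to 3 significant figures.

1.62

T = −(ħ²/2m) d²/dx², so ⟨T⟩ = −(ħ²/2m) ∫ Ψ*·Ψ'' dx / ∫|Ψ|² dx; with m = 1.74.
Expand each integrand as polynomial × e^(−2αx²) and use ∫x^(2j)·e^(−2αx²) dx = (2j−1)!!/(4α)^j · √(π/(2α)), odd powers → 0; here √(π/(2α)) = 0.75441. Differentiate with the product rule, d/dx e^(−αx²) = −2αx·e^(−αx²).
State is unnormalized: ∫|Ψ|² dx = 0.31424, and ∫Ψ*·(−ħ²/2m · Ψ'') dx = 0.50963, so ⟨T⟩ = 0.50963 / 0.31424.
⟨T⟩ = 1.6218.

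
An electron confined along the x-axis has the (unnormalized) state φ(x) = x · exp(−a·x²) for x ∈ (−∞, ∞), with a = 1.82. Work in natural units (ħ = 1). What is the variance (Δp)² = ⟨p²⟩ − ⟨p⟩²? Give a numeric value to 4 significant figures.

5.460

Compute ⟨p⟩ and ⟨p²⟩ separately; (Δp)² = ⟨p²⟩ − ⟨p⟩².
Expand each integrand as polynomial × e^(−2ax²) and use ∫x^(2j)·e^(−2ax²) dx = (2j−1)!!/(4a)^j · √(π/(2a)), odd powers → 0; here √(π/(2a)) = 0.92902. Differentiate with the product rule, d/dx e^(−ax²) = −2ax·e^(−ax²).
Normalization: ∫|φ|² dx = 0.12761.
⟨p⟩ = 0.0000 and ⟨p²⟩ = 5.4600.
(Δp)² = 5.4600 − (0.0000)² = 5.4600.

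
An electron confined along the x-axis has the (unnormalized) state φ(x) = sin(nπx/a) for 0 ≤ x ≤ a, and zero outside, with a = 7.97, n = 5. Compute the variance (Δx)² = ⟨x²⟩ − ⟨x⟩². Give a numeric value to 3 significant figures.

5.16

Compute ⟨x⟩ and ⟨x²⟩ separately, then (Δx)² = ⟨x²⟩ − ⟨x⟩².
With sin²θ = (1 − cos2θ)/2 on 0 ≤ x ≤ a: ∫sin²(nπx/a) dx = a/2, ∫x·sin²(nπx/a) dx = a²/4, ∫x²·sin²(nπx/a) dx = a³·(1/6 − 1/(4n²π²)); higher powers xᵏ the same way, integrating xᵏ·cos(2nπx/a) by parts.
Normalization: ∫|φ|² dx = 3.9850.
⟨x⟩ = 3.9850 and ⟨x²⟩ = 21.045.
(Δx)² = 21.045 − (3.9850)² = 5.1647.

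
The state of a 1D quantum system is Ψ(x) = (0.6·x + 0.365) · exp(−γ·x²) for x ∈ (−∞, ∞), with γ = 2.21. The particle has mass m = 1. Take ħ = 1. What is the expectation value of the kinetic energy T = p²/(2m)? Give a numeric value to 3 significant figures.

1.62

T = −(ħ²/2m) d²/dx², so ⟨T⟩ = −(ħ²/2m) ∫ Ψ*·Ψ'' dx / ∫|Ψ|² dx; with m = 1.
Expand each integrand as polynomial × e^(−2γx²) and use ∫x^(2j)·e^(−2γx²) dx = (2j−1)!!/(4γ)^j · √(π/(2γ)), odd powers → 0; here √(π/(2γ)) = 0.84307. Differentiate with the product rule, d/dx e^(−γx²) = −2γx·e^(−γx²).
State is unnormalized: ∫|Ψ|² dx = 0.14665, and ∫Ψ*·(−ħ²/2m · Ψ'') dx = 0.23793, so ⟨T⟩ = 0.23793 / 0.14665.
⟨T⟩ = 1.6224.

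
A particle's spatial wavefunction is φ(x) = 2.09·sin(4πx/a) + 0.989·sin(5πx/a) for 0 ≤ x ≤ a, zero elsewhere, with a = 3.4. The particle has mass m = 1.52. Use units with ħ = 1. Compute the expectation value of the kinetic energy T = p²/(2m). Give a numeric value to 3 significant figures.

T = −(ħ²/2m) d²/dx², so ⟨T⟩ = −(ħ²/2m) ∫ φ*·φ'' dx / ∫|φ|² dx; with m = 1.52.
d²/dx² sin(jπx/a) = −(jπ/a)²·sin(jπx/a); on 0 ≤ x ≤ a, ∫sin²(jπx/a) dx = a/2 and ∫sin(jπx/a)·sin(lπx/a) dx = 0 for j ≠ l, so only diagonal terms survive in ∫|φ|² and ∫φ·φ″; ∫φ·φ′ dx = [φ²/2] between the walls = 0.
State is unnormalized: ∫|φ|² dx = 9.0886, and ∫φ*·(−ħ²/2m · φ'') dx = 45.043, so ⟨T⟩ = 45.043 / 9.0886.
⟨T⟩ = 4.9560.

4.96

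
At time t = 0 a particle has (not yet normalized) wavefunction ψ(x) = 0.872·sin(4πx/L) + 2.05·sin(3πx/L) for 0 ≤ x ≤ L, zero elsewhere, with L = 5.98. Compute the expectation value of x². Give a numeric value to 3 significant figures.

⟨x²⟩ = ∫ x²·|ψ|² dx / ∫|ψ|² dx (integrals over the domain).
On 0 ≤ x ≤ L (j ≠ l): ∫sin²(jπx/L) dx = L/2, ∫sin(jπx/L)·sin(lπx/L) dx = 0; diagonal moments ∫x·sin²(jπx/L) dx = L²/4, ∫x²·sin²(jπx/L) dx = L³·(1/6 − 1/(4j²π²)); cross terms ∫x·sin(jπx/L)·sin(lπx/L) dx = 0 for j + l even and −4jlL²/(π²(j² − l²)²) for j + l odd, ∫x²·sin(jπx/L)·sin(lπx/L) dx = (−1)^(j+l)·4jlL³/(π²(j² − l²)²); higher powers the same way via product-to-sum and parts.
State is unnormalized: ∫|ψ|² dx = 14.839, and ∫ψ*·x²·ψ dx = 98.213, so ⟨x²⟩ = 98.213 / 14.839.
⟨x²⟩ = 6.6185.

6.62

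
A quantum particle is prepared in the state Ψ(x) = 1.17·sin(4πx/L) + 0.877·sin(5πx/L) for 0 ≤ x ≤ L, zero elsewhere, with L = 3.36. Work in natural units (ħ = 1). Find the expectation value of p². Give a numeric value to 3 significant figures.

p² Ψ = −ħ² d²Ψ/dx²; ⟨p²⟩ = −ħ² ∫ Ψ*·Ψ'' dx / ∫|Ψ|² dx.
d²/dx² sin(jπx/L) = −(jπ/L)²·sin(jπx/L); on 0 ≤ x ≤ L, ∫sin²(jπx/L) dx = L/2 and ∫sin(jπx/L)·sin(lπx/L) dx = 0 for j ≠ l, so only diagonal terms survive in ∫|Ψ|² and ∫Ψ·Ψ″; ∫Ψ·Ψ′ dx = [Ψ²/2] between the walls = 0.
State is unnormalized: ∫|Ψ|² dx = 3.5919, and ∫Ψ*·(−ħ² Ψ'') dx = 60.408, so ⟨p²⟩ = 60.408 / 3.5919.
⟨p²⟩ = 16.818.

16.8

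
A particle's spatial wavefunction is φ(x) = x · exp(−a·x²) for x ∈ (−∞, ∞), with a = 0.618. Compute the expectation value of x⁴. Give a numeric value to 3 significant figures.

⟨x⁴⟩ = ∫ x⁴·|φ|² dx / ∫|φ|² dx (integrals over the domain).
Expand each integrand as polynomial × e^(−2ax²) and use ∫x^(2j)·e^(−2ax²) dx = (2j−1)!!/(4a)^j · √(π/(2a)), odd powers → 0; here √(π/(2a)) = 1.5943.
State is unnormalized: ∫|φ|² dx = 0.64494, and ∫φ*·x⁴·φ dx = 1.5831, so ⟨x⁴⟩ = 1.5831 / 0.64494.
⟨x⁴⟩ = 2.4547.

2.45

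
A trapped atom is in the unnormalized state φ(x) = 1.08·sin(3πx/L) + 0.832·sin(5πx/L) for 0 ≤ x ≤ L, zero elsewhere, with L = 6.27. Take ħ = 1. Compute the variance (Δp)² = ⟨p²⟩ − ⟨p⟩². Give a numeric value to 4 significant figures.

3.756

Compute ⟨p⟩ and ⟨p²⟩ separately; (Δp)² = ⟨p²⟩ − ⟨p⟩².
d²/dx² sin(jπx/L) = −(jπ/L)²·sin(jπx/L); on 0 ≤ x ≤ L, ∫sin²(jπx/L) dx = L/2 and ∫sin(jπx/L)·sin(lπx/L) dx = 0 for j ≠ l, so only diagonal terms survive in ∫|φ|² and ∫φ·φ″; ∫φ·φ′ dx = [φ²/2] between the walls = 0.
Normalization: ∫|φ|² dx = 5.8268.
⟨p⟩ = 0.0000 and ⟨p²⟩ = 3.7555.
(Δp)² = 3.7555 − (0.0000)² = 3.7555.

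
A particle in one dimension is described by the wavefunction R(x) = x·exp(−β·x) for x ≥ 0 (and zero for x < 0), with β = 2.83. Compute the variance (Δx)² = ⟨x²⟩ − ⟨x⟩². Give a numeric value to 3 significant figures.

0.0936

Compute ⟨x⟩ and ⟨x²⟩ separately, then (Δx)² = ⟨x²⟩ − ⟨x⟩².
Every integrand reduces to terms xʲ·e^(−2βx) on [0, ∞); use ∫₀^∞ xʲ·e^(−2βx) dx = j!/(2β)^(j+1).
Normalization: ∫|R|² dx = 0.011030.
⟨x⟩ = 0.53004 and ⟨x²⟩ = 0.37458.
(Δx)² = 0.37458 − (0.53004)² = 0.093646.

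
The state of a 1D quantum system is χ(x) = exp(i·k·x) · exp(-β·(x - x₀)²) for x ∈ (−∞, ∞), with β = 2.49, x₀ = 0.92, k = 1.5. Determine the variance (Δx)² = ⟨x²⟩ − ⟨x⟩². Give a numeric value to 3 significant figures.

Compute ⟨x⟩ and ⟨x²⟩ separately, then (Δx)² = ⟨x²⟩ − ⟨x⟩².
Gaussian moments (u = x − x₀): ∫u^(2j)·e^(−2βu²) du = (2j−1)!!/(4β)^j · √(π/(2β)), odd powers integrate to 0; here √(π/(2β)) = 0.79426.
Normalization: ∫|χ|² dx = 0.79426.
⟨x⟩ = 0.92000 and ⟨x²⟩ = 0.94680.
(Δx)² = 0.94680 − (0.92000)² = 0.10040.

0.100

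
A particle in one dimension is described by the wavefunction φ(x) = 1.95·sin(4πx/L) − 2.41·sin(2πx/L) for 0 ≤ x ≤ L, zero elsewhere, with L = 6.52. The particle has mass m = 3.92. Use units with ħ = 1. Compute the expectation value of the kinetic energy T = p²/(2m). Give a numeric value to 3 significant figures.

T = −(ħ²/2m) d²/dx², so ⟨T⟩ = −(ħ²/2m) ∫ φ*·φ'' dx / ∫|φ|² dx; with m = 3.92.
d²/dx² sin(jπx/L) = −(jπ/L)²·sin(jπx/L); on 0 ≤ x ≤ L, ∫sin²(jπx/L) dx = L/2 and ∫sin(jπx/L)·sin(lπx/L) dx = 0 for j ≠ l, so only diagonal terms survive in ∫|φ|² and ∫φ·φ″; ∫φ·φ′ dx = [φ²/2] between the walls = 0.
State is unnormalized: ∫|φ|² dx = 31.331, and ∫φ*·(−ħ²/2m · φ'') dx = 8.1163, so ⟨T⟩ = 8.1163 / 31.331.
⟨T⟩ = 0.25905.

0.259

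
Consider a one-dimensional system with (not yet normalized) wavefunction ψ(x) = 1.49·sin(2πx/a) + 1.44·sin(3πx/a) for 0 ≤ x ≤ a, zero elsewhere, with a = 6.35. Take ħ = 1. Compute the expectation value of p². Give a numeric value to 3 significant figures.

1.57

p² ψ = −ħ² d²ψ/dx²; ⟨p²⟩ = −ħ² ∫ ψ*·ψ'' dx / ∫|ψ|² dx.
d²/dx² sin(jπx/a) = −(jπ/a)²·sin(jπx/a); on 0 ≤ x ≤ a, ∫sin²(jπx/a) dx = a/2 and ∫sin(jπx/a)·sin(lπx/a) dx = 0 for j ≠ l, so only diagonal terms survive in ∫|ψ|² and ∫ψ·ψ″; ∫ψ·ψ′ dx = [ψ²/2] between the walls = 0.
State is unnormalized: ∫|ψ|² dx = 13.632, and ∫ψ*·(−ħ² ψ'') dx = 21.404, so ⟨p²⟩ = 21.404 / 13.632.
⟨p²⟩ = 1.5701.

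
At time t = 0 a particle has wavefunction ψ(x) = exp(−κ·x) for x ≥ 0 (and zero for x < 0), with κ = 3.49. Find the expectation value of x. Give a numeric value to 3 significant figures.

0.143

⟨x⟩ = ∫ x·|ψ|² dx / ∫|ψ|² dx (integrals over the domain).
Every integrand reduces to terms xʲ·e^(−2κx) on [0, ∞); use ∫₀^∞ xʲ·e^(−2κx) dx = j!/(2κ)^(j+1).
State is unnormalized: ∫|ψ|² dx = 0.14327, and ∫ψ*·x·ψ dx = 0.020525, so ⟨x⟩ = 0.020525 / 0.14327.
⟨x⟩ = 0.14327.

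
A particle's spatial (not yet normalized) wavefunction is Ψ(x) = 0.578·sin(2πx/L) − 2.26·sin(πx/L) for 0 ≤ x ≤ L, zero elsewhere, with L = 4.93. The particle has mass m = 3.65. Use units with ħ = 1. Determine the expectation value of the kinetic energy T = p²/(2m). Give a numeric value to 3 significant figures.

0.0659

T = −(ħ²/2m) d²/dx², so ⟨T⟩ = −(ħ²/2m) ∫ Ψ*·Ψ'' dx / ∫|Ψ|² dx; with m = 3.65.
d²/dx² sin(jπx/L) = −(jπ/L)²·sin(jπx/L); on 0 ≤ x ≤ L, ∫sin²(jπx/L) dx = L/2 and ∫sin(jπx/L)·sin(lπx/L) dx = 0 for j ≠ l, so only diagonal terms survive in ∫|Ψ|² and ∫Ψ·Ψ″; ∫Ψ·Ψ′ dx = [Ψ²/2] between the walls = 0.
State is unnormalized: ∫|Ψ|² dx = 13.414, and ∫Ψ*·(−ħ²/2m · Ψ'') dx = 0.88359, so ⟨T⟩ = 0.88359 / 13.414.
⟨T⟩ = 0.065872.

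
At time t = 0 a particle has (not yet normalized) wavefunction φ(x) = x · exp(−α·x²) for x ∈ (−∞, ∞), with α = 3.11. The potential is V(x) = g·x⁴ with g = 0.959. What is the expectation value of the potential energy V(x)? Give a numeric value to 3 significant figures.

0.0930

⟨V⟩ = ∫ V(x)·|φ|² dx / ∫|φ|² dx.
Expand each integrand as polynomial × e^(−2αx²) and use ∫x^(2j)·e^(−2αx²) dx = (2j−1)!!/(4α)^j · √(π/(2α)), odd powers → 0; here √(π/(2α)) = 0.71069.
State is unnormalized: ∫|φ|² dx = 0.057129, and ∫φ*·V(x)·φ dx = 0.0053104, so ⟨V⟩ = 0.0053104 / 0.057129.
⟨V⟩ = 0.092954.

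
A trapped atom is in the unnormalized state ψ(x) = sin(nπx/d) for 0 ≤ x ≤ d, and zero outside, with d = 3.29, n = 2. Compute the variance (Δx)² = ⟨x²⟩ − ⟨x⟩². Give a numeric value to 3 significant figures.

Compute ⟨x⟩ and ⟨x²⟩ separately, then (Δx)² = ⟨x²⟩ − ⟨x⟩².
With sin²θ = (1 − cos2θ)/2 on 0 ≤ x ≤ d: ∫sin²(nπx/d) dx = d/2, ∫x·sin²(nπx/d) dx = d²/4, ∫x²·sin²(nπx/d) dx = d³·(1/6 − 1/(4n²π²)); higher powers xᵏ the same way, integrating xᵏ·cos(2nπx/d) by parts.
Normalization: ∫|ψ|² dx = 1.6450.
⟨x⟩ = 1.6450 and ⟨x²⟩ = 3.4709.
(Δx)² = 3.4709 − (1.6450)² = 0.76492.

0.765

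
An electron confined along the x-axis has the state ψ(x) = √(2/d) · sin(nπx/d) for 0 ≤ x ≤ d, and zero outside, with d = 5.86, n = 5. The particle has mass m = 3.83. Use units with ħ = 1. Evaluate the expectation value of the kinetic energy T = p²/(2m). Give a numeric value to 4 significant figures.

T = −(ħ²/2m) d²/dx², so ⟨T⟩ = −(ħ²/2m) ∫ ψ*·ψ'' dx; with m = 3.83.
d/dx sin(nπx/d) = (nπ/d)·cos(nπx/d) and d²/dx² sin(nπx/d) = −(nπ/d)²·sin(nπx/d); on 0 ≤ x ≤ d, ∫sin²(nπx/d) dx = d/2 and ∫sin(nπx/d)·cos(nπx/d) dx = 0.
⟨T⟩ = 0.93803.

0.9380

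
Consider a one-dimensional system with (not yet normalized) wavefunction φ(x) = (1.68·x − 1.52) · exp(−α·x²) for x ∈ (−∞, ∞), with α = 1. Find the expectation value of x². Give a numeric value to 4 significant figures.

⟨x²⟩ = ∫ x²·|φ|² dx / ∫|φ|² dx (integrals over the domain).
Expand each integrand as polynomial × e^(−2αx²) and use ∫x^(2j)·e^(−2αx²) dx = (2j−1)!!/(4α)^j · √(π/(2α)), odd powers → 0; here √(π/(2α)) = 1.2533.
State is unnormalized: ∫|φ|² dx = 3.7800, and ∫φ*·x²·φ dx = 1.3872, so ⟨x²⟩ = 1.3872 / 3.7800.
⟨x²⟩ = 0.36698.

0.3670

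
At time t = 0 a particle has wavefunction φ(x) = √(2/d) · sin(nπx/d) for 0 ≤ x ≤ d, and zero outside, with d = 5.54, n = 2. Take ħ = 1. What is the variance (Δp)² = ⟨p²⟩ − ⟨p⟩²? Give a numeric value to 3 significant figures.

1.29

Compute ⟨p⟩ and ⟨p²⟩ separately; (Δp)² = ⟨p²⟩ − ⟨p⟩².
d/dx sin(nπx/d) = (nπ/d)·cos(nπx/d) and d²/dx² sin(nπx/d) = −(nπ/d)²·sin(nπx/d); on 0 ≤ x ≤ d, ∫sin²(nπx/d) dx = d/2 and ∫sin(nπx/d)·cos(nπx/d) dx = 0.
⟨p⟩ = 0.0000 and ⟨p²⟩ = 1.2863.
(Δp)² = 1.2863 − (0.0000)² = 1.2863.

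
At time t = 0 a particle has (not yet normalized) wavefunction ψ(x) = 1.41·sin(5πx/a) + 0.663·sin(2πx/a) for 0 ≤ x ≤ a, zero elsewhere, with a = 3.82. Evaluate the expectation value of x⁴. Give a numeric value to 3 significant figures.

⟨x⁴⟩ = ∫ x⁴·|ψ|² dx / ∫|ψ|² dx (integrals over the domain).
On 0 ≤ x ≤ a (j ≠ l): ∫sin²(jπx/a) dx = a/2, ∫sin(jπx/a)·sin(lπx/a) dx = 0; diagonal moments ∫x·sin²(jπx/a) dx = a²/4, ∫x²·sin²(jπx/a) dx = a³·(1/6 − 1/(4j²π²)); cross terms ∫x·sin(jπx/a)·sin(lπx/a) dx = 0 for j + l even and −4jla²/(π²(j² − l²)²) for j + l odd, ∫x²·sin(jπx/a)·sin(lπx/a) dx = (−1)^(j+l)·4jla³/(π²(j² − l²)²); higher powers the same way via product-to-sum and parts.
State is unnormalized: ∫|ψ|² dx = 4.6368, and ∫ψ*·x⁴·ψ dx = 164.14, so ⟨x⁴⟩ = 164.14 / 4.6368.
⟨x⁴⟩ = 35.399.

35.4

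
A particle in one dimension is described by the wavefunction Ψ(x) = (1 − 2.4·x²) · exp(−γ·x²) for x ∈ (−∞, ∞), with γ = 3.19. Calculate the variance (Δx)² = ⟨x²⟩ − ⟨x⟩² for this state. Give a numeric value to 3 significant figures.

Compute ⟨x⟩ and ⟨x²⟩ separately, then (Δx)² = ⟨x²⟩ − ⟨x⟩².
Expand each integrand as polynomial × e^(−2γx²) and use ∫x^(2j)·e^(−2γx²) dx = (2j−1)!!/(4γ)^j · √(π/(2γ)), odd powers → 0; here √(π/(2γ)) = 0.70172.
Normalization: ∫|Ψ|² dx = 0.51223.
⟨x⟩ = 0.0000 and ⟨x²⟩ = 0.043174.
(Δx)² = 0.043174 − (0.0000)² = 0.043174.

0.0432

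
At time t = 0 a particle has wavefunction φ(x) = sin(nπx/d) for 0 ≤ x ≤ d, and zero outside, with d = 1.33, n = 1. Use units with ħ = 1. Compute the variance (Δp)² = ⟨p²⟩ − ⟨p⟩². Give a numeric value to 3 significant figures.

Compute ⟨p⟩ and ⟨p²⟩ separately; (Δp)² = ⟨p²⟩ − ⟨p⟩².
d/dx sin(nπx/d) = (nπ/d)·cos(nπx/d) and d²/dx² sin(nπx/d) = −(nπ/d)²·sin(nπx/d); on 0 ≤ x ≤ d, ∫sin²(nπx/d) dx = d/2 and ∫sin(nπx/d)·cos(nπx/d) dx = 0.
Normalization: ∫|φ|² dx = 0.66500.
⟨p⟩ = 0.0000 and ⟨p²⟩ = 5.5795.
(Δp)² = 5.5795 − (0.0000)² = 5.5795.

5.58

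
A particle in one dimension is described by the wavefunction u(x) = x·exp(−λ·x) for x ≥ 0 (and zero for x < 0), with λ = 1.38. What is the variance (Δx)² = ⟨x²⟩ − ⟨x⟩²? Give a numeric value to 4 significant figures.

0.3938

Compute ⟨x⟩ and ⟨x²⟩ separately, then (Δx)² = ⟨x²⟩ − ⟨x⟩².
Every integrand reduces to terms xʲ·e^(−2λx) on [0, ∞); use ∫₀^∞ xʲ·e^(−2λx) dx = j!/(2λ)^(j+1).
Normalization: ∫|u|² dx = 0.095127.
⟨x⟩ = 1.0870 and ⟨x²⟩ = 1.5753.
(Δx)² = 1.5753 − (1.0870)² = 0.39382.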